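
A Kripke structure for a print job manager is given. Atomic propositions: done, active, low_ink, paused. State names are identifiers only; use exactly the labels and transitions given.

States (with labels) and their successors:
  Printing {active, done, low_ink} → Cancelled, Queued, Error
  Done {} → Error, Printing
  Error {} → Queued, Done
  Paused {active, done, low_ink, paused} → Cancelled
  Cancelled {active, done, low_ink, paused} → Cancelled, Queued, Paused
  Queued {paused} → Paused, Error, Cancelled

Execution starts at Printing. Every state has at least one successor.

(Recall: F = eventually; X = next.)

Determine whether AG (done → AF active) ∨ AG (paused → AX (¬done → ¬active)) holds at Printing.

Holds

States satisfying done → AF active: {Printing, Done, Error, Paused, Cancelled, Queued}.
States satisfying AG (done → AF active): {Printing, Done, Error, Paused, Cancelled, Queued}.
States satisfying paused → AX (¬done → ¬active): {Printing, Done, Error, Paused, Cancelled, Queued}.
States satisfying AG (paused → AX (¬done → ¬active)): {Printing, Done, Error, Paused, Cancelled, Queued}.
States satisfying AG (done → AF active) ∨ AG (paused → AX (¬done → ¬active)): {Printing, Done, Error, Paused, Cancelled, Queued}.
Printing ∈ Sat(AG (done → AF active) ∨ AG (paused → AX (¬done → ¬active))).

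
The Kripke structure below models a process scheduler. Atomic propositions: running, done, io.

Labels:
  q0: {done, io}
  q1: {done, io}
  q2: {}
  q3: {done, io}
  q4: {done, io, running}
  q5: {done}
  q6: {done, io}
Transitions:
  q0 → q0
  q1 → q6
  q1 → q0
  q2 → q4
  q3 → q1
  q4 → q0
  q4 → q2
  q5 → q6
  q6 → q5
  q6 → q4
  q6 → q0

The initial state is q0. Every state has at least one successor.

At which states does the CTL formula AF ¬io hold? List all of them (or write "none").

{q2, q5}

States satisfying ¬io: {q2, q5}.
States satisfying AF ¬io: {q2, q5}.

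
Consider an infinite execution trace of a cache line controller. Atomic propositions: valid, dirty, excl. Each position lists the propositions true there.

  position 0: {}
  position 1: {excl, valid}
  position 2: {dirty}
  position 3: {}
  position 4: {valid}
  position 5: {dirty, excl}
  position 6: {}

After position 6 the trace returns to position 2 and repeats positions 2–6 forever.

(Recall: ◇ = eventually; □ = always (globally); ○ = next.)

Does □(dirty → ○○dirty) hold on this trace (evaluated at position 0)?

Does not hold

dirty → ○○dirty must hold at every position from 0 onward. It fails at position 2, so □(dirty → ○○dirty) is false.
Positions where dirty holds: 2, 5.
Check ○○dirty at each: 2→fails, 5→ok.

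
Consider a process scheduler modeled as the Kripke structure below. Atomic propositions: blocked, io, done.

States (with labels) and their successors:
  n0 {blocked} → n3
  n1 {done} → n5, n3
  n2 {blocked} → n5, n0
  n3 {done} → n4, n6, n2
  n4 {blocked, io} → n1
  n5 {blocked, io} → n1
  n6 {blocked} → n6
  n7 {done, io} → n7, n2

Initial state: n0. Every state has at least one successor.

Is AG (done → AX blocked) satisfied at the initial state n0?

Violated

States satisfying done → AX blocked: {n0, n2, n3, n4, n5, n6}.
States satisfying AG (done → AX blocked): {n6}.
n1 is reachable from n0 and violates done → AX blocked, so AG fails at n0.
n0 ∉ Sat(AG (done → AX blocked)).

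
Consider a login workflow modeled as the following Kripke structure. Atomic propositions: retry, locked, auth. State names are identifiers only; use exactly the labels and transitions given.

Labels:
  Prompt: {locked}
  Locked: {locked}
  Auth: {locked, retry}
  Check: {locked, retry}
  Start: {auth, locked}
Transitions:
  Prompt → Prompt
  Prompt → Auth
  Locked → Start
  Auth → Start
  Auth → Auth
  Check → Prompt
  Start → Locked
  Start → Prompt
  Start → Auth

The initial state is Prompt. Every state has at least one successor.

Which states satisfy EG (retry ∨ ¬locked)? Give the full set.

{Auth}

States satisfying retry ∨ ¬locked: {Auth, Check}.
States satisfying EG (retry ∨ ¬locked): {Auth}.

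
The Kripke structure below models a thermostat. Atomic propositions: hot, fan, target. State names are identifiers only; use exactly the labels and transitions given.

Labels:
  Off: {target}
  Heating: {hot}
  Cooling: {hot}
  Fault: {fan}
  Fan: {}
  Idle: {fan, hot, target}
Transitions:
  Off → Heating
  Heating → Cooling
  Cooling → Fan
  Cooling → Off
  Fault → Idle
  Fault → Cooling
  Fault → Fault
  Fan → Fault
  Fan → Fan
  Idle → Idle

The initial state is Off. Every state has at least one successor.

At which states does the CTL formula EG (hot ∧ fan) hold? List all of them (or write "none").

States satisfying hot ∧ fan: {Idle}.
States satisfying EG (hot ∧ fan): {Idle}.

{Idle}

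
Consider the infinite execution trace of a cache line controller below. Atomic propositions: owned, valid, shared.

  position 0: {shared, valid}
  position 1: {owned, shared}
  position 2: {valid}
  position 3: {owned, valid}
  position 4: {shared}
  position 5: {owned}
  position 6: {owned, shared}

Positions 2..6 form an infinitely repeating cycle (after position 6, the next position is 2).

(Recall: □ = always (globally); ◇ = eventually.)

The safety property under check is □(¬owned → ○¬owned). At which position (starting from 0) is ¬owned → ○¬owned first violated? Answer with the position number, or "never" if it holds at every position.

At position 0 the labels are {shared, valid} and the next position 1 has {owned, shared}, so ¬owned → ○¬owned is false there. This is the first violation.

0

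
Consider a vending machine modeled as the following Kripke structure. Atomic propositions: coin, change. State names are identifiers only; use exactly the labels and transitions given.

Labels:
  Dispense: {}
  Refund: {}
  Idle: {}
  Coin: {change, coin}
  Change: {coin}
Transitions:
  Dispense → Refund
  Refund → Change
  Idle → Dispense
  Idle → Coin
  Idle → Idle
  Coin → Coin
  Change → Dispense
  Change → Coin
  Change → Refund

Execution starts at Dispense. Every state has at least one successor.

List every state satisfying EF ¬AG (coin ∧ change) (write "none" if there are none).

{Dispense, Refund, Idle, Change}

States satisfying ¬AG (coin ∧ change): {Dispense, Refund, Idle, Change}.
States satisfying EF ¬AG (coin ∧ change): {Dispense, Refund, Idle, Change}.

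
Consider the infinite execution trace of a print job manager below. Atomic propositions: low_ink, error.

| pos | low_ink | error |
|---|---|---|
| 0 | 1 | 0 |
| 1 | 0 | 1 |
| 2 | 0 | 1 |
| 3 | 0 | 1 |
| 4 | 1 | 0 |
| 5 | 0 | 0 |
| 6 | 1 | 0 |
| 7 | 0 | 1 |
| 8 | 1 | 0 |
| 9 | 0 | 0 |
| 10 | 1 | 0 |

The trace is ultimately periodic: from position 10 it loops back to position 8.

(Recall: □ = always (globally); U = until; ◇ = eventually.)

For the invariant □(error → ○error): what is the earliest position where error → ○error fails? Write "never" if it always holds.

3

Check error → ○error at each position in order: 0 ✓, 1 ✓, 2 ✓.
At position 3 the labels are {error} and the next position 4 has {low_ink}, so error → ○error is false there. This is the first violation.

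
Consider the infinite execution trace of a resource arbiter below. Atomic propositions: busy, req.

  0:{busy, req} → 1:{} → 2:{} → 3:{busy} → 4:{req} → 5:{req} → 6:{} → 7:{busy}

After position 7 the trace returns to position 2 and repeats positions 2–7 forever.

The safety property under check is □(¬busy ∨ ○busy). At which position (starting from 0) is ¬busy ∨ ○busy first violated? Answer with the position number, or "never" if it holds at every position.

0

At position 0 the labels are {busy, req} and the next position 1 has {}, so ¬busy ∨ ○busy is false there. This is the first violation.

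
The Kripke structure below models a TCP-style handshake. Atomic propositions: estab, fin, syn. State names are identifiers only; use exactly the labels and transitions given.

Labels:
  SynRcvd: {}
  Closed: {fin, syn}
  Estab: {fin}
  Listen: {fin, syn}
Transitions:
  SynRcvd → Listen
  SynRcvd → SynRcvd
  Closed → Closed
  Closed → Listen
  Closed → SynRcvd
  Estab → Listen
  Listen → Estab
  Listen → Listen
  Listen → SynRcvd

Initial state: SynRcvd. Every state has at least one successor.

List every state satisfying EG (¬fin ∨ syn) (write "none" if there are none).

{SynRcvd, Closed, Listen}

States satisfying ¬fin ∨ syn: {SynRcvd, Closed, Listen}.
States satisfying EG (¬fin ∨ syn): {SynRcvd, Closed, Listen}.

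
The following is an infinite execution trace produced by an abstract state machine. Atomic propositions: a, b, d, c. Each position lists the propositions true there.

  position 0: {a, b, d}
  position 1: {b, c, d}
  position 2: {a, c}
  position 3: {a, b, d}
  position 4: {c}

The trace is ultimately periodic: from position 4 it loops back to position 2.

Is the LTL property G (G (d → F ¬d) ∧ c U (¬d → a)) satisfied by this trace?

Holds

G (d → F ¬d) ∧ c U (¬d → a) holds at every position 0..4, and those are all positions ever visited, so G (G (d → F ¬d) ∧ c U (¬d → a)) holds.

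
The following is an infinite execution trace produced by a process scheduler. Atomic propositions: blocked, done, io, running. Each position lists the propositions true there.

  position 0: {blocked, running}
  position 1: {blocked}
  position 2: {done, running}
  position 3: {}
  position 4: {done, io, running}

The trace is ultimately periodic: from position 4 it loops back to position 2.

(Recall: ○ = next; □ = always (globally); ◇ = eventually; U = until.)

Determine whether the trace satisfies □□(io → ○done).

□(io → ○done) holds at every position 0..4, and those are all positions ever visited, so □□(io → ○done) holds.

Holds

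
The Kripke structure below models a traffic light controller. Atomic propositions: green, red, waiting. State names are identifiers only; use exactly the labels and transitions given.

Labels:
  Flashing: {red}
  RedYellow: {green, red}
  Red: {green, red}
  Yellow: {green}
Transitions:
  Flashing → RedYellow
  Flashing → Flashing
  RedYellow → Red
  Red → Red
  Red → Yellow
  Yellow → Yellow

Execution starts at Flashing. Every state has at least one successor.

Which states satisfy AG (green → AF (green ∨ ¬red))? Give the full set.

{Flashing, RedYellow, Red, Yellow}

States satisfying green → AF (green ∨ ¬red): {Flashing, RedYellow, Red, Yellow}.
States satisfying AG (green → AF (green ∨ ¬red)): {Flashing, RedYellow, Red, Yellow}.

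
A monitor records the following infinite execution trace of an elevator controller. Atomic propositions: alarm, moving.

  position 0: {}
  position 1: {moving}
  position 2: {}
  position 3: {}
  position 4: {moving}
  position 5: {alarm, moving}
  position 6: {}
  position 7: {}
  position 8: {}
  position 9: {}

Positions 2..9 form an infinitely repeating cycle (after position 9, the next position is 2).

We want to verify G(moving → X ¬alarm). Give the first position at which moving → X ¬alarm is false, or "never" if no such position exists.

Check moving → X ¬alarm at each position in order: 0 ✓, 1 ✓, 2 ✓, 3 ✓.
At position 4 the labels are {moving} and the next position 5 has {alarm, moving}, so moving → X ¬alarm is false there. This is the first violation.

4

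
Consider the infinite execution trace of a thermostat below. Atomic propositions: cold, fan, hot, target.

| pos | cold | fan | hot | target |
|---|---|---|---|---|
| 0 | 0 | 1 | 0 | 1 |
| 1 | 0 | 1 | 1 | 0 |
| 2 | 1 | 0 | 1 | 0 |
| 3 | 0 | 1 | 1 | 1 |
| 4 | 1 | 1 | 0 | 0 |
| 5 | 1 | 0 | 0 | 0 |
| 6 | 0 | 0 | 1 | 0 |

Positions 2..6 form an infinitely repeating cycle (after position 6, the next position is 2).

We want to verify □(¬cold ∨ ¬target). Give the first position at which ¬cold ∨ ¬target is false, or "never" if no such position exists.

never

¬cold ∨ ¬target holds at every position 0..6, and those are all the positions the trace ever visits, so the invariant □(¬cold ∨ ¬target) is never violated.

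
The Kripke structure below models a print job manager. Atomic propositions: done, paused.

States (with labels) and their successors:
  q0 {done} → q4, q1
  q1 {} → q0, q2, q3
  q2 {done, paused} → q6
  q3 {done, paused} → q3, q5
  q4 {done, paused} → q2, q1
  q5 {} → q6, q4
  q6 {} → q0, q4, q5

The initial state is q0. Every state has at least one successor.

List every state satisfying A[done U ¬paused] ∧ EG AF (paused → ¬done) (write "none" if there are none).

{q0, q1, q2, q4, q5, q6}

States satisfying done: {q0, q2, q3, q4}.
States satisfying ¬paused: {q0, q1, q5, q6}.
States satisfying A[done U ¬paused]: {q0, q1, q2, q4, q5, q6}.
States satisfying AF (paused → ¬done): {q0, q1, q2, q4, q5, q6}.
States satisfying EG AF (paused → ¬done): {q0, q1, q2, q4, q5, q6}.
States satisfying A[done U ¬paused] ∧ EG AF (paused → ¬done): {q0, q1, q2, q4, q5, q6}.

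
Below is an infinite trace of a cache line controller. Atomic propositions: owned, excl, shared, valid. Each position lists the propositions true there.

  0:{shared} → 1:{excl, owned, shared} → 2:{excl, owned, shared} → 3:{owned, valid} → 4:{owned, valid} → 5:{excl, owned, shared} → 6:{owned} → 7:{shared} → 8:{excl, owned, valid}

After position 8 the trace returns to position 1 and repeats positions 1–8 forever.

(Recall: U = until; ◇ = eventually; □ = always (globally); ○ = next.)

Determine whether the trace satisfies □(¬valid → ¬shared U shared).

Holds

¬valid → ¬shared U shared holds at every position 0..8, and those are all positions ever visited, so □(¬valid → ¬shared U shared) holds.
Positions where ¬valid holds: 0, 1, 2, 5, 6, 7.
Check ¬shared U shared at each: 0→ok, 1→ok, 2→ok, 5→ok, 6→ok, 7→ok.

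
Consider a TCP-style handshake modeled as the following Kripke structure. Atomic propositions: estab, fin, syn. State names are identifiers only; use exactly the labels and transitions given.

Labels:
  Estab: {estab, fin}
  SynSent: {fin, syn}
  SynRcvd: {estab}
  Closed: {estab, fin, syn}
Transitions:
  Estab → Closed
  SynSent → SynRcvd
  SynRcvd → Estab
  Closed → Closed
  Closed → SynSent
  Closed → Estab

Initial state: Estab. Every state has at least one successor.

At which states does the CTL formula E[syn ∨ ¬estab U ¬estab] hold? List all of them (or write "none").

States satisfying syn ∨ ¬estab: {SynSent, Closed}.
States satisfying ¬estab: {SynSent}.
States satisfying E[syn ∨ ¬estab U ¬estab]: {SynSent, Closed}.

{SynSent, Closed}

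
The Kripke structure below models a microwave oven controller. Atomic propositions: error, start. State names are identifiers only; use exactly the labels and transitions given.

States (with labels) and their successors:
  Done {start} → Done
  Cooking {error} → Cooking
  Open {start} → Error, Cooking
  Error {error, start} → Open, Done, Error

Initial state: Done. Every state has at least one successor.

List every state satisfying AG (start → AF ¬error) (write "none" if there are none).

States satisfying start → AF ¬error: {Done, Cooking, Open}.
States satisfying AG (start → AF ¬error): {Done, Cooking}.

{Done, Cooking}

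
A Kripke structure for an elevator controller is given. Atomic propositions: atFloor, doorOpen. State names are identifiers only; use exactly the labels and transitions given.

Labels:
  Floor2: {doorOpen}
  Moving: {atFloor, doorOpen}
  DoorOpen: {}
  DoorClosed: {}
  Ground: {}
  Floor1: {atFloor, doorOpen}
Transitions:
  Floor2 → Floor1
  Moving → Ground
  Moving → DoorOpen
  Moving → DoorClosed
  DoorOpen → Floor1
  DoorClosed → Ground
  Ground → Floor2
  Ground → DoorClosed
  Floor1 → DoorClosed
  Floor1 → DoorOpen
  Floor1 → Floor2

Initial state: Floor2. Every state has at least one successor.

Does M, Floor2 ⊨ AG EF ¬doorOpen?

States satisfying EF ¬doorOpen: {Floor2, Moving, DoorOpen, DoorClosed, Ground, Floor1}.
States satisfying AG EF ¬doorOpen: {Floor2, Moving, DoorOpen, DoorClosed, Ground, Floor1}.
Every state reachable from Floor2 satisfies EF ¬doorOpen.
Floor2 ∈ Sat(AG EF ¬doorOpen).

Satisfied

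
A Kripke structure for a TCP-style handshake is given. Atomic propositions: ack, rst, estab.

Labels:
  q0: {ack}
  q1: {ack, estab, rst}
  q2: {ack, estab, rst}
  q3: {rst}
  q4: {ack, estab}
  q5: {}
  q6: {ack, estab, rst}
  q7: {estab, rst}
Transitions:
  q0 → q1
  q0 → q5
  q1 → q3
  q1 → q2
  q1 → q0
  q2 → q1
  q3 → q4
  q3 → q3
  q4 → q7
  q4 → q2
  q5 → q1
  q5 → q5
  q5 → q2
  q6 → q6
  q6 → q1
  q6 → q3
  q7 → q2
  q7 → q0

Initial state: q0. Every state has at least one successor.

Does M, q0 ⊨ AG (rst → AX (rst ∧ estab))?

Does not hold

States satisfying rst → AX (rst ∧ estab): {q0, q2, q4, q5}.
States satisfying AG (rst → AX (rst ∧ estab)): ∅.
q1 is reachable from q0 and violates rst → AX (rst ∧ estab), so AG fails at q0.
q0 ∉ Sat(AG (rst → AX (rst ∧ estab))).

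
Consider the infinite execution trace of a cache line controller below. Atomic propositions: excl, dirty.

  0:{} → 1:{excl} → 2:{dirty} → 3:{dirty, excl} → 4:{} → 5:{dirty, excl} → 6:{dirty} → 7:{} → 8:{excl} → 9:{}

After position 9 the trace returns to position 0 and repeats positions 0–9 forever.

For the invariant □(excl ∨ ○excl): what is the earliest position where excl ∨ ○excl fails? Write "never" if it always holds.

Check excl ∨ ○excl at each position in order: 0 ✓, 1 ✓, 2 ✓, 3 ✓, 4 ✓, 5 ✓.
At position 6 the labels are {dirty} and the next position 7 has {}, so excl ∨ ○excl is false there. This is the first violation.

6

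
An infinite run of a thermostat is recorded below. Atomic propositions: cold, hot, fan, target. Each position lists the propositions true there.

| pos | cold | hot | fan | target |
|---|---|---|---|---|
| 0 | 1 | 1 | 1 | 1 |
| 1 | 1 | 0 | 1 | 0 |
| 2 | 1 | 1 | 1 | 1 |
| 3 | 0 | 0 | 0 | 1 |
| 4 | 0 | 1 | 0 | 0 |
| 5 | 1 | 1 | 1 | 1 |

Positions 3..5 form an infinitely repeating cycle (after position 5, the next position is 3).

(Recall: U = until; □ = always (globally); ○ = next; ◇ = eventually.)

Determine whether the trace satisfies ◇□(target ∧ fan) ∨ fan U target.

□(target ∧ fan) is false at every position 0..5, so it never becomes true and ◇□(target ∧ fan) fails.
Walking from position 0: target first holds at position 0, and fan holds at every earlier position along the way, so fan U target holds.
At position 0: ◇□(target ∧ fan) is false; fan U target is true; so ◇□(target ∧ fan) ∨ fan U target is true.

Holds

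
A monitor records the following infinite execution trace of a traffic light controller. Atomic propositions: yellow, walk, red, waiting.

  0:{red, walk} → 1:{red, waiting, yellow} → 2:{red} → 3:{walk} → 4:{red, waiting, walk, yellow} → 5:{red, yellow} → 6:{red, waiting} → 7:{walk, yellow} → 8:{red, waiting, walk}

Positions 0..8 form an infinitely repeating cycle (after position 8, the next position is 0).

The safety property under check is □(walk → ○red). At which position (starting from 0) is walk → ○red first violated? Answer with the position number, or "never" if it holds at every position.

never

walk → ○red holds at every position 0..8, and those are all the positions the trace ever visits, so the invariant □(walk → ○red) is never violated.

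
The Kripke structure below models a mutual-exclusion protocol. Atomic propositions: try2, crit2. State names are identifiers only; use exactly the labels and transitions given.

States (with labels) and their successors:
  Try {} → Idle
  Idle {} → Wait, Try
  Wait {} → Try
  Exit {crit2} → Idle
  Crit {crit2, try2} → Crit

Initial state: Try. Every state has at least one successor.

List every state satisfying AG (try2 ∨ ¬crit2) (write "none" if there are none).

States satisfying try2 ∨ ¬crit2: {Try, Idle, Wait, Crit}.
States satisfying AG (try2 ∨ ¬crit2): {Try, Idle, Wait, Crit}.

{Try, Idle, Wait, Crit}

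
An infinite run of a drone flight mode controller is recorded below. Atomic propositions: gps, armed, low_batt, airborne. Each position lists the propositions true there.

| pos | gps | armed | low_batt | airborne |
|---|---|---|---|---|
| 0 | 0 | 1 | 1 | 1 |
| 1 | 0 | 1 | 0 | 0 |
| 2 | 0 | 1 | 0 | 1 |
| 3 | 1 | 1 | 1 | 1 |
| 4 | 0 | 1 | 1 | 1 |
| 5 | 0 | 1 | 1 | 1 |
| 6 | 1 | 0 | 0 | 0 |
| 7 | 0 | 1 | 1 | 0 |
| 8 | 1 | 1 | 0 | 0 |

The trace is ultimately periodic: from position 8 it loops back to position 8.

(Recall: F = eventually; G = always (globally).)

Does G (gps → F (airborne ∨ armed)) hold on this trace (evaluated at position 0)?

gps → F (airborne ∨ armed) holds at every position 0..8, and those are all positions ever visited, so G (gps → F (airborne ∨ armed)) holds.
Positions where gps holds: 3, 6, 8.
Check F (airborne ∨ armed) at each: 3→ok, 6→ok, 8→ok.

Yes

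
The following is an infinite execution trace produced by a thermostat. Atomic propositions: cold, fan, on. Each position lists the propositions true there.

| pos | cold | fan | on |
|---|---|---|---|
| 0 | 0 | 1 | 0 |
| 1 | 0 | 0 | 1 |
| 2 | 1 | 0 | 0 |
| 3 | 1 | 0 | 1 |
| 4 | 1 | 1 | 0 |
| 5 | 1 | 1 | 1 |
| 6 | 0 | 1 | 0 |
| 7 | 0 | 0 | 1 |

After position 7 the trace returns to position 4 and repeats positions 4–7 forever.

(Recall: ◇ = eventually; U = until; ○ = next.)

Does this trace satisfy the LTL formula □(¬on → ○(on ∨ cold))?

Yes

¬on → ○(on ∨ cold) holds at every position 0..7, and those are all positions ever visited, so □(¬on → ○(on ∨ cold)) holds.
Positions where ¬on holds: 0, 2, 4, 6.
Check ○(on ∨ cold) at each: 0→ok, 2→ok, 4→ok, 6→ok.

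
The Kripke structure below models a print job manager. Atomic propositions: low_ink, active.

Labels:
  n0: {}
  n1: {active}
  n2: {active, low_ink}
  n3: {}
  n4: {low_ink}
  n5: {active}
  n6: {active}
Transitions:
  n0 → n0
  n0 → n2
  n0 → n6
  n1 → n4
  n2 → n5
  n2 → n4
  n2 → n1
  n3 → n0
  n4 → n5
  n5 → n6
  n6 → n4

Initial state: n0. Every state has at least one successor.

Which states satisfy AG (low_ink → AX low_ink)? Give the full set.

none

States satisfying low_ink → AX low_ink: {n0, n1, n3, n5, n6}.
States satisfying AG (low_ink → AX low_ink): ∅.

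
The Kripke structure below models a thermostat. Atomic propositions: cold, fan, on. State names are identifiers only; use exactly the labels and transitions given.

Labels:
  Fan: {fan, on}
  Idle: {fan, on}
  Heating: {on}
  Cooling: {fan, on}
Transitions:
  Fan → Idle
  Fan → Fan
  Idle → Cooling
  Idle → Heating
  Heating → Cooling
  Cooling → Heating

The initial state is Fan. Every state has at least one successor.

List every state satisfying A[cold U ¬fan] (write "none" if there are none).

{Heating}

States satisfying cold: ∅.
States satisfying ¬fan: {Heating}.
States satisfying A[cold U ¬fan]: {Heating}.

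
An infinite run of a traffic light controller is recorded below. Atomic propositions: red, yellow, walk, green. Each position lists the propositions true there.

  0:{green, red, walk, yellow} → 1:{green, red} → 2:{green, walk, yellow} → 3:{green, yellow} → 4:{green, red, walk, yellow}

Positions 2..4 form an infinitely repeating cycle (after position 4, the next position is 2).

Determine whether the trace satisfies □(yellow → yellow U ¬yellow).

No

yellow → yellow U ¬yellow must hold at every position from 0 onward. It fails at position 2, so □(yellow → yellow U ¬yellow) is false.
Positions where yellow holds: 0, 2, 3, 4.
Check yellow U ¬yellow at each: 0→ok, 2→fails, 3→fails, 4→fails.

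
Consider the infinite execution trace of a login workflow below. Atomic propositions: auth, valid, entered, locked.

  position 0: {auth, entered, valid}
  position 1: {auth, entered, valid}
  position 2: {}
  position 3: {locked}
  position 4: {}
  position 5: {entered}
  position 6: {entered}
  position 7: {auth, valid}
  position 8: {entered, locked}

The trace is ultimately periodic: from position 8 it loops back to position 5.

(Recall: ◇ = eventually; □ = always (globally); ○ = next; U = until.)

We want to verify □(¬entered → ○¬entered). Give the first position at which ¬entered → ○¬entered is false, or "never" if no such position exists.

Check ¬entered → ○¬entered at each position in order: 0 ✓, 1 ✓, 2 ✓, 3 ✓.
At position 4 the labels are {} and the next position 5 has {entered}, so ¬entered → ○¬entered is false there. This is the first violation.

4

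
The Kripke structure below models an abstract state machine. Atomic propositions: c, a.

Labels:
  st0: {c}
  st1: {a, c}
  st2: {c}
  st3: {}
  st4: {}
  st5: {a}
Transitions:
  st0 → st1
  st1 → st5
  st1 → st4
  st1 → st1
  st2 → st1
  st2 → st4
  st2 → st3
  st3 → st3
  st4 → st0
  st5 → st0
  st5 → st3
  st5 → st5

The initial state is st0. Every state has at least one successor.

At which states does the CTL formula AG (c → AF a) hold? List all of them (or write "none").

States satisfying c → AF a: {st0, st1, st3, st4, st5}.
States satisfying AG (c → AF a): {st0, st1, st3, st4, st5}.

{st0, st1, st3, st4, st5}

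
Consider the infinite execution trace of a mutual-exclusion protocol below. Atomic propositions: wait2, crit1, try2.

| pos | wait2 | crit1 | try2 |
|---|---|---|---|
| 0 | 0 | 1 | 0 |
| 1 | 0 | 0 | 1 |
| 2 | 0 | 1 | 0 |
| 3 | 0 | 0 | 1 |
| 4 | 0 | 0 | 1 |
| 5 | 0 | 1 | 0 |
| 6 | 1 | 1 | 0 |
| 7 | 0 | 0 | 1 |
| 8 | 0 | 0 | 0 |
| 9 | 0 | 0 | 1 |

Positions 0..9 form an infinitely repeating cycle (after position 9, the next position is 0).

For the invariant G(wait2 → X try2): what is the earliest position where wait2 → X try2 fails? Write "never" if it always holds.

wait2 → X try2 holds at every position 0..9, and those are all the positions the trace ever visits, so the invariant G(wait2 → X try2) is never violated.

never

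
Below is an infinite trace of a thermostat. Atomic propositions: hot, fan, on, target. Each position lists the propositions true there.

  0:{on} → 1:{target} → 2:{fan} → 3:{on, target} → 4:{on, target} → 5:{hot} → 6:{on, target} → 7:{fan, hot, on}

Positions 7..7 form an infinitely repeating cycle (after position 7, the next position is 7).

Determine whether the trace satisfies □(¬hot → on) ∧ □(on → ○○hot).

Does not hold

¬hot → on must hold at every position from 0 onward. It fails at position 1, so □(¬hot → on) is false.
Positions where ¬hot holds: 0, 1, 2, 3, 4, 6.
Check on at each: 0→ok, 1→fails, 2→fails, 3→ok, 4→ok, 6→ok.
on → ○○hot must hold at every position from 0 onward. It fails at position 0, so □(on → ○○hot) is false.
Positions where on holds: 0, 3, 4, 6, 7.
Check ○○hot at each: 0→fails, 3→ok, 4→fails, 6→ok, 7→ok.
At position 0: □(¬hot → on) is false; □(on → ○○hot) is false; so □(¬hot → on) ∧ □(on → ○○hot) is false.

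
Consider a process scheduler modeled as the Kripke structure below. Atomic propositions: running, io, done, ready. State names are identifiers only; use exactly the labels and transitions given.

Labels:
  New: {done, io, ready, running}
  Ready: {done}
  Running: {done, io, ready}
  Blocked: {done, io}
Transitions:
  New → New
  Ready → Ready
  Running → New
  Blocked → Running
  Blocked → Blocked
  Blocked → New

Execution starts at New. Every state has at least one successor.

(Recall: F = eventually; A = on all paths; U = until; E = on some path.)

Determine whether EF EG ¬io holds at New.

States satisfying EG ¬io: {Ready}.
States satisfying EF EG ¬io: {Ready}.
No suitable path/successor from New witnesses the formula.
New ∉ Sat(EF EG ¬io).

Does not hold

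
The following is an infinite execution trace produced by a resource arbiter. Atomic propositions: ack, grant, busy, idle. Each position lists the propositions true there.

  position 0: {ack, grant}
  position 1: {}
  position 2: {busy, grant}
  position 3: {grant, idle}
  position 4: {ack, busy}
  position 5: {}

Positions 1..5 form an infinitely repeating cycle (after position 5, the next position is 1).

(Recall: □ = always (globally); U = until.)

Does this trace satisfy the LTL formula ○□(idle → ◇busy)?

The position after 0 is 1; □(idle → ◇busy) is true there.

Yes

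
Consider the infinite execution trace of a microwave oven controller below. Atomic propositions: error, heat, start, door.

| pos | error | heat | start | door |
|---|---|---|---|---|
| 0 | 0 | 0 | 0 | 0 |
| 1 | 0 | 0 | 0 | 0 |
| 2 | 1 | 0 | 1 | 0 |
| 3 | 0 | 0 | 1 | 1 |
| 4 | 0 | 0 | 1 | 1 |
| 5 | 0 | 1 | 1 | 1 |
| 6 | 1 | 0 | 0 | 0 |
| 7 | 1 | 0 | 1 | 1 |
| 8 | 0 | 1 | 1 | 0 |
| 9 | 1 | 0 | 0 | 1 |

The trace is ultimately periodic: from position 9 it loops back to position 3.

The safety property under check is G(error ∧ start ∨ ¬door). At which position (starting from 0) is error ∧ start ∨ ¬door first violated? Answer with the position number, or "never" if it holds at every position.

Check error ∧ start ∨ ¬door at each position in order: 0 ✓, 1 ✓, 2 ✓.
At position 3 the labels are {door, start}, so error ∧ start ∨ ¬door is false there. This is the first violation.

3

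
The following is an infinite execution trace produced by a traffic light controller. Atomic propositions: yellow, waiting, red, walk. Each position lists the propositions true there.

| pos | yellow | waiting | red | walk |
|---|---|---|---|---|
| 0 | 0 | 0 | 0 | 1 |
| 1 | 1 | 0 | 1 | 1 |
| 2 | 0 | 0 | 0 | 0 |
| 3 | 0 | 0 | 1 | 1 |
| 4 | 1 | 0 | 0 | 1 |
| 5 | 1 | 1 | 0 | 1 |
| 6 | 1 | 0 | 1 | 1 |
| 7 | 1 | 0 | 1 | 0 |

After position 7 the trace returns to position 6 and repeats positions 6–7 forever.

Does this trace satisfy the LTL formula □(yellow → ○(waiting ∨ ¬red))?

Violated

yellow → ○(waiting ∨ ¬red) must hold at every position from 0 onward. It fails at position 5, so □(yellow → ○(waiting ∨ ¬red)) is false.
Positions where yellow holds: 1, 4, 5, 6, 7.
Check ○(waiting ∨ ¬red) at each: 1→ok, 4→ok, 5→fails, 6→fails, 7→fails.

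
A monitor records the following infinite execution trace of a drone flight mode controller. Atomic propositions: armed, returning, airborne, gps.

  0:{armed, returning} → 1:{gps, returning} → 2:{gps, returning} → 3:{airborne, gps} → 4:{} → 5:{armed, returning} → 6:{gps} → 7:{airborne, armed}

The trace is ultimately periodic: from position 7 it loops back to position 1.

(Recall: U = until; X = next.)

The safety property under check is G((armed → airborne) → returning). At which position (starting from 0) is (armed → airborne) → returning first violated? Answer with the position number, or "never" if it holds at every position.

Check (armed → airborne) → returning at each position in order: 0 ✓, 1 ✓, 2 ✓.
At position 3 the labels are {airborne, gps}, so (armed → airborne) → returning is false there. This is the first violation.

3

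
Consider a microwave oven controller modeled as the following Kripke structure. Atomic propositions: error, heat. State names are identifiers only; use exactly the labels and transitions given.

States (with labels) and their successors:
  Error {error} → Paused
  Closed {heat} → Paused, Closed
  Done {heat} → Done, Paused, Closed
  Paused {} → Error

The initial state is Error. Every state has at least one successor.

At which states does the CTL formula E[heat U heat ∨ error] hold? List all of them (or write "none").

States satisfying heat: {Closed, Done}.
States satisfying heat ∨ error: {Error, Closed, Done}.
States satisfying E[heat U heat ∨ error]: {Error, Closed, Done}.

{Error, Closed, Done}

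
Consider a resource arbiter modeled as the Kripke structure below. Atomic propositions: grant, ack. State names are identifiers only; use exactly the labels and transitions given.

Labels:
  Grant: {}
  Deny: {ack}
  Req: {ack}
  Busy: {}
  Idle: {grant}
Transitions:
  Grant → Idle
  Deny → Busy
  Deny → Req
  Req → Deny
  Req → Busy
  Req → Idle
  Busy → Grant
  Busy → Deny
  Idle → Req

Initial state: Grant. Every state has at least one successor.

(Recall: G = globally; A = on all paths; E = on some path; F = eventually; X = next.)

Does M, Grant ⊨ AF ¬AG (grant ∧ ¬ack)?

Yes

States satisfying ¬AG (grant ∧ ¬ack): {Grant, Deny, Req, Busy, Idle}.
States satisfying AF ¬AG (grant ∧ ¬ack): {Grant, Deny, Req, Busy, Idle}.
Grant ∈ Sat(AF ¬AG (grant ∧ ¬ack)).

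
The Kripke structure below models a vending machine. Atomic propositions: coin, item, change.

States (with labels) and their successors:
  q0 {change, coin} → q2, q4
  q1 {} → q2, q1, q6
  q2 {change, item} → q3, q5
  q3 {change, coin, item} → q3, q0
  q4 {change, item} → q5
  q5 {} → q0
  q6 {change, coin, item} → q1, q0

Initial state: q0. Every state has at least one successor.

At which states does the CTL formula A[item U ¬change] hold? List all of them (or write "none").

{q1, q4, q5}

States satisfying item: {q2, q3, q4, q6}.
States satisfying ¬change: {q1, q5}.
States satisfying A[item U ¬change]: {q1, q4, q5}.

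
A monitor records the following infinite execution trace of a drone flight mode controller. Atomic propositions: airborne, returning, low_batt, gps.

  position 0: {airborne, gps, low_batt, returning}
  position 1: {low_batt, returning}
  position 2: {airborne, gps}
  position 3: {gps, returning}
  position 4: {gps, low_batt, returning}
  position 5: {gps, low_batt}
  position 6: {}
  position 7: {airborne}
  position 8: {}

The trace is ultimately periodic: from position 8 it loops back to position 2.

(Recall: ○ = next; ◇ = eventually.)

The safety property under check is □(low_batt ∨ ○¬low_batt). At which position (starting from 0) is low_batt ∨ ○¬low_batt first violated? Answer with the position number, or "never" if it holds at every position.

3

Check low_batt ∨ ○¬low_batt at each position in order: 0 ✓, 1 ✓, 2 ✓.
At position 3 the labels are {gps, returning} and the next position 4 has {gps, low_batt, returning}, so low_batt ∨ ○¬low_batt is false there. This is the first violation.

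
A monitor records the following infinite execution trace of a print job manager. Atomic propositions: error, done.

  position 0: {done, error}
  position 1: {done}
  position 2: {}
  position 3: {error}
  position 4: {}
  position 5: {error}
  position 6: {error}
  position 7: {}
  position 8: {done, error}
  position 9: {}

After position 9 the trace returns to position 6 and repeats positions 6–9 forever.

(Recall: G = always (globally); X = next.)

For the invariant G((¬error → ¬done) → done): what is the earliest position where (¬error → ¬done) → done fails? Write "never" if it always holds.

2

Check (¬error → ¬done) → done at each position in order: 0 ✓, 1 ✓.
At position 2 the labels are {}, so (¬error → ¬done) → done is false there. This is the first violation.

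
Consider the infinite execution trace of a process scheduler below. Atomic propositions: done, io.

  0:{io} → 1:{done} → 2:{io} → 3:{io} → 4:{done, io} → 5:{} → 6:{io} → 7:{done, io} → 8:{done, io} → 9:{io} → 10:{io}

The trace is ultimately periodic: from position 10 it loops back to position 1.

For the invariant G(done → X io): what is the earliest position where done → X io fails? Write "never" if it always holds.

4

Check done → X io at each position in order: 0 ✓, 1 ✓, 2 ✓, 3 ✓.
At position 4 the labels are {done, io} and the next position 5 has {}, so done → X io is false there. This is the first violation.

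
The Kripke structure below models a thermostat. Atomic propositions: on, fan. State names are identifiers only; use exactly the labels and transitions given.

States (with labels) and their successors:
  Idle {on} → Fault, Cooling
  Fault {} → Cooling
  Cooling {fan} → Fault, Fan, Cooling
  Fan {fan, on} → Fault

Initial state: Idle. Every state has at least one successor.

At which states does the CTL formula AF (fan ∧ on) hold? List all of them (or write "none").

States satisfying fan ∧ on: {Fan}.
States satisfying AF (fan ∧ on): {Fan}.

{Fan}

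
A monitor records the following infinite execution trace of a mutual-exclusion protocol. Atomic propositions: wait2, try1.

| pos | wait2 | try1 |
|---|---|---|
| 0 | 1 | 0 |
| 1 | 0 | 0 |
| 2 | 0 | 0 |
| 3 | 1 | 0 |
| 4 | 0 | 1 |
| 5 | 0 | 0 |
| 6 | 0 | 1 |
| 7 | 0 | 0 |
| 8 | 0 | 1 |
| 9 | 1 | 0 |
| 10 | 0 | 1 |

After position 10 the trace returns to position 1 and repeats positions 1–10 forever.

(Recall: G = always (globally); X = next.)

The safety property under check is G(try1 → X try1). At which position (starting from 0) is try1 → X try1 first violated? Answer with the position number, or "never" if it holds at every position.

Check try1 → X try1 at each position in order: 0 ✓, 1 ✓, 2 ✓, 3 ✓.
At position 4 the labels are {try1} and the next position 5 has {}, so try1 → X try1 is false there. This is the first violation.

4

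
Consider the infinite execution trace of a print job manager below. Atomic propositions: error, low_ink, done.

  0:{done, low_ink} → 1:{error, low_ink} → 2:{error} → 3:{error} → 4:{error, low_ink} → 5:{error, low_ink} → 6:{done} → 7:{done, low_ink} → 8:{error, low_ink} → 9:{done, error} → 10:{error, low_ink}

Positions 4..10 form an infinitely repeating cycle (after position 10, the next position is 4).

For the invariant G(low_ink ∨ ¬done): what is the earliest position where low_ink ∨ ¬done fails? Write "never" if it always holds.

Check low_ink ∨ ¬done at each position in order: 0 ✓, 1 ✓, 2 ✓, 3 ✓, 4 ✓, 5 ✓.
At position 6 the labels are {done}, so low_ink ∨ ¬done is false there. This is the first violation.

6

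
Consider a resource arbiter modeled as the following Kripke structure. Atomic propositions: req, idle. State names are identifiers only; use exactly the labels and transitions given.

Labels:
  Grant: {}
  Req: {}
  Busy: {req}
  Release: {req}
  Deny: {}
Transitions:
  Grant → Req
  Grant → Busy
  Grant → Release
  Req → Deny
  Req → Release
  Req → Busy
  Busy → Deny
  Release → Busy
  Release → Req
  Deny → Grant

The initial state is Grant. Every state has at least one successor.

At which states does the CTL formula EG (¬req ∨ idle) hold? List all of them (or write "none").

{Grant, Req, Deny}

States satisfying ¬req ∨ idle: {Grant, Req, Deny}.
States satisfying EG (¬req ∨ idle): {Grant, Req, Deny}.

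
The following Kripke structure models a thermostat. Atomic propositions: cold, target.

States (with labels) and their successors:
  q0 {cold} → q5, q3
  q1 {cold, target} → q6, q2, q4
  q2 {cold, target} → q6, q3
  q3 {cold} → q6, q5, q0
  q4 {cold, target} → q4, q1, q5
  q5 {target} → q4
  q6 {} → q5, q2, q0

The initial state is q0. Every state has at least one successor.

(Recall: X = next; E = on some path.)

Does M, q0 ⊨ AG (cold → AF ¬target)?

States satisfying cold → AF ¬target: {q0, q2, q3, q5, q6}.
States satisfying AG (cold → AF ¬target): ∅.
q1 is reachable from q0 and violates cold → AF ¬target, so AG fails at q0.
q0 ∉ Sat(AG (cold → AF ¬target)).

Violated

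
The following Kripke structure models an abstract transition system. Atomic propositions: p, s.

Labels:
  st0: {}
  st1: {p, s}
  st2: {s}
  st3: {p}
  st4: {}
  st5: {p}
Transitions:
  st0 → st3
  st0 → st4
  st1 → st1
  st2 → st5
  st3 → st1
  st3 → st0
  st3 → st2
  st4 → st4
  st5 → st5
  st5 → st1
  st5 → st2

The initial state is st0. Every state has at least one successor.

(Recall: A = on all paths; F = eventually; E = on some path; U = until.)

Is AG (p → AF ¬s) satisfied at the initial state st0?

No

States satisfying p → AF ¬s: {st0, st2, st3, st4, st5}.
States satisfying AG (p → AF ¬s): {st4}.
st1 is reachable from st0 and violates p → AF ¬s, so AG fails at st0.
st0 ∉ Sat(AG (p → AF ¬s)).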